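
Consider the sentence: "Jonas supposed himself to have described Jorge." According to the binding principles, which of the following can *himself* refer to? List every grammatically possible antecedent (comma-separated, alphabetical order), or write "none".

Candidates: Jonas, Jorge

Jonas

*himself* is a reflexive; Principle A requires it to be bound within its binding domain — the matrix clause.
— Jonas: subject of the matrix clause; c-commands the reflexive within its binding domain — allowed (Principle A).
— Jorge: object of the clause headed by 'described'; does not c-command the reflexive — cannot bind it (Principle A).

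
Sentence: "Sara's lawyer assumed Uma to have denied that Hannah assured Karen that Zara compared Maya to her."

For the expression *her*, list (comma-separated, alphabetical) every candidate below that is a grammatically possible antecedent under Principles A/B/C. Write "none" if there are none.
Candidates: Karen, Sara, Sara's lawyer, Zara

Karen, Sara, Sara's lawyer

*her* is a pronoun; Principle B requires it to be free in its binding domain — the clause headed by 'compared'.
— Karen: object of the clause headed by 'assured'; c-commands the pronoun but lies outside its binding domain — allowed.
— Sara: possessor inside the subject DP of the matrix clause; does not c-command the pronoun — Principle B does not apply; allowed.
— Sara's lawyer: subject of the matrix clause; c-commands the pronoun but lies outside its binding domain — allowed.
— Zara: subject of the clause headed by 'compared'; c-commands the pronoun within its binding domain — blocked (Principle B).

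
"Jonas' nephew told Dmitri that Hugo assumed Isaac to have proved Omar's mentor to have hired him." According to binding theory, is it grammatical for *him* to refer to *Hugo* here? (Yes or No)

*Hugo* is an R-expression; Principle C requires it to be free (not bound by any c-commanding expression).
— him: object of the clause headed by 'hired'; the pronoun does not c-command the R-expression — coreference allowed.

Yes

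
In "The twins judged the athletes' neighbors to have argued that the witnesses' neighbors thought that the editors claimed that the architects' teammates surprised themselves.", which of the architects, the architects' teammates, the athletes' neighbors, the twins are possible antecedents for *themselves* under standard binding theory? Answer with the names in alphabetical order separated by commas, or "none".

the architects' teammates

*themselves* is a reflexive; Principle A requires it to be bound within its binding domain — the clause headed by 'surprised'.
— the architects: possessor inside the subject DP of the clause headed by 'surprised'; does not c-command the reflexive — cannot bind it (Principle A).
— the architects' teammates: subject of the clause headed by 'surprised'; c-commands the reflexive within its binding domain — allowed (Principle A).
— the athletes' neighbors: subject of the clause headed by 'argued'; c-commands the reflexive but lies outside its binding domain — cannot bind it (Principle A).
— the twins: subject of the matrix clause; c-commands the reflexive but lies outside its binding domain — cannot bind it (Principle A).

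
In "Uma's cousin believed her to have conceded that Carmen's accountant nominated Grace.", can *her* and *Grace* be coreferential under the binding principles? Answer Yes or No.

No

*Grace* is an R-expression; Principle C requires it to be free (not bound by any c-commanding expression).
— her: subject of the clause headed by 'conceded'; the pronoun c-commands the R-expression — coreference blocked (Principle C).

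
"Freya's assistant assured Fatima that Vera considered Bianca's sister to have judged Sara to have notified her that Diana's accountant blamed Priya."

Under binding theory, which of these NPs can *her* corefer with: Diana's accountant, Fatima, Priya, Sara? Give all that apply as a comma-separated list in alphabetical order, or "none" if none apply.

Fatima

*her* is a pronoun; Principle B requires it to be free in its binding domain — the clause headed by 'notified'.
— Diana's accountant: subject of the clause headed by 'blamed'; is c-commanded by the pronoun; coreference would bind this R-expression — blocked (Principle C).
— Fatima: object of the matrix clause; c-commands the pronoun but lies outside its binding domain — allowed.
— Priya: object of the clause headed by 'blamed'; is c-commanded by the pronoun; coreference would bind this R-expression — blocked (Principle C).
— Sara: subject of the clause headed by 'notified'; c-commands the pronoun within its binding domain — blocked (Principle B).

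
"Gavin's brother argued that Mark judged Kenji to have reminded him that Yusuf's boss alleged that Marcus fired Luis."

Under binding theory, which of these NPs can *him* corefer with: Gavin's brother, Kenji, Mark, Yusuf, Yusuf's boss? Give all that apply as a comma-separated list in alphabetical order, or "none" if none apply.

Gavin's brother, Mark

*him* is a pronoun; Principle B requires it to be free in its binding domain — the clause headed by 'reminded'.
— Gavin's brother: subject of the matrix clause; c-commands the pronoun but lies outside its binding domain — allowed.
— Kenji: subject of the clause headed by 'reminded'; c-commands the pronoun within its binding domain — blocked (Principle B).
— Mark: subject of the clause headed by 'judged'; c-commands the pronoun but lies outside its binding domain — allowed.
— Yusuf: possessor inside the subject DP of the clause headed by 'alleged'; is c-commanded by the pronoun; coreference would bind this R-expression — blocked (Principle C).
— Yusuf's boss: subject of the clause headed by 'alleged'; is c-commanded by the pronoun; coreference would bind this R-expression — blocked (Principle C).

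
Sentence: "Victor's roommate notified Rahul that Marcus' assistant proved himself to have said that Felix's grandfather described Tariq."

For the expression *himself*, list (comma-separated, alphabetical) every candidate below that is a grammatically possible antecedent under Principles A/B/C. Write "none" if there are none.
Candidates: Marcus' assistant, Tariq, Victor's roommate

Marcus' assistant

*himself* is a reflexive; Principle A requires it to be bound within its binding domain — the clause headed by 'proved'.
— Marcus' assistant: subject of the clause headed by 'proved'; c-commands the reflexive within its binding domain — allowed (Principle A).
— Tariq: object of the clause headed by 'described'; does not c-command the reflexive — cannot bind it (Principle A).
— Victor's roommate: subject of the matrix clause; c-commands the reflexive but lies outside its binding domain — cannot bind it (Principle A).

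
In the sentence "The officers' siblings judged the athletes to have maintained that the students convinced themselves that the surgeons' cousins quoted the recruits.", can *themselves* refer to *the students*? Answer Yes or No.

*themselves* is a reflexive; Principle A requires it to be bound within its binding domain — the clause headed by 'convinced'.
— the students: subject of the clause headed by 'convinced'; c-commands the reflexive within its binding domain — allowed (Principle A).

Yes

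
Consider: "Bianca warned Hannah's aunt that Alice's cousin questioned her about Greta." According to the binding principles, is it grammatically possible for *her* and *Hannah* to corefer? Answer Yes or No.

*her* is a pronoun; Principle B requires it to be free in its binding domain — the clause headed by 'questioned'.
— Hannah: possessor inside the object DP of the matrix clause; does not c-command the pronoun — Principle B does not apply; allowed.

Yes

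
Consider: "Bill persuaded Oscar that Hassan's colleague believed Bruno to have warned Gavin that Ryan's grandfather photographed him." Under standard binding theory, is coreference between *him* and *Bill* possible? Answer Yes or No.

Yes

*Bill* is an R-expression; Principle C requires it to be free (not bound by any c-commanding expression).
— him: object of the clause headed by 'photographed'; the pronoun does not c-command the R-expression — coreference allowed.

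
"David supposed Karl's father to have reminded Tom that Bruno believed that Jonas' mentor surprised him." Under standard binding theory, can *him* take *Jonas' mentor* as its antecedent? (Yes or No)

No

*him* is a pronoun; Principle B requires it to be free in its binding domain — the clause headed by 'surprised'.
— Jonas' mentor: subject of the clause headed by 'surprised'; c-commands the pronoun within its binding domain — blocked (Principle B).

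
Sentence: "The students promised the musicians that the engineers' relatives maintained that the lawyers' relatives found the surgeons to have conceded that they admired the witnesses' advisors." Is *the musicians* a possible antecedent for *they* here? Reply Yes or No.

Yes

*they* is a pronoun; Principle B requires it to be free in its binding domain — the clause headed by 'admired'.
— the musicians: object of the matrix clause; c-commands the pronoun but lies outside its binding domain — allowed.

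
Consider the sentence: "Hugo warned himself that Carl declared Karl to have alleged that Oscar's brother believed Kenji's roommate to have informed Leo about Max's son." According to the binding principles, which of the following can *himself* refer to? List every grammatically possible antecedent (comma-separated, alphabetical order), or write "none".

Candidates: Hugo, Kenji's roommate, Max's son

Hugo

*himself* is a reflexive; Principle A requires it to be bound within its binding domain — the matrix clause.
— Hugo: subject of the matrix clause; c-commands the reflexive within its binding domain — allowed (Principle A).
— Kenji's roommate: subject of the clause headed by 'informed'; does not c-command the reflexive — cannot bind it (Principle A).
— Max's son: second object of the clause headed by 'informed'; does not c-command the reflexive — cannot bind it (Principle A).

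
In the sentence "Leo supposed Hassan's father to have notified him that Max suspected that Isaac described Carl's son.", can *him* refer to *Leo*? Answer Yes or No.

Yes

*him* is a pronoun; Principle B requires it to be free in its binding domain — the clause headed by 'notified'.
— Leo: subject of the matrix clause; c-commands the pronoun but lies outside its binding domain — allowed.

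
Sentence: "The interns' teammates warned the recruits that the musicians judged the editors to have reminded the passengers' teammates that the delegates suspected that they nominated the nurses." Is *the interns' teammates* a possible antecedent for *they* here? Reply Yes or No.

*they* is a pronoun; Principle B requires it to be free in its binding domain — the clause headed by 'nominated'.
— the interns' teammates: subject of the matrix clause; c-commands the pronoun but lies outside its binding domain — allowed.

Yes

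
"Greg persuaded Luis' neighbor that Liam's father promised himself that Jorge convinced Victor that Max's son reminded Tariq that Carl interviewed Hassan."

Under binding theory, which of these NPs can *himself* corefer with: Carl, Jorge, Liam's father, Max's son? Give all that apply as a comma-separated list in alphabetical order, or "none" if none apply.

*himself* is a reflexive; Principle A requires it to be bound within its binding domain — the clause headed by 'promised'.
— Carl: subject of the clause headed by 'interviewed'; does not c-command the reflexive — cannot bind it (Principle A).
— Jorge: subject of the clause headed by 'convinced'; does not c-command the reflexive — cannot bind it (Principle A).
— Liam's father: subject of the clause headed by 'promised'; c-commands the reflexive within its binding domain — allowed (Principle A).
— Max's son: subject of the clause headed by 'reminded'; does not c-command the reflexive — cannot bind it (Principle A).

Liam's father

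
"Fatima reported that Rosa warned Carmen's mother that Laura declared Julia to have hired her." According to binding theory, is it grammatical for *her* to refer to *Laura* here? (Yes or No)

Yes

*Laura* is an R-expression; Principle C requires it to be free (not bound by any c-commanding expression).
— her: object of the clause headed by 'hired'; the pronoun does not c-command the R-expression — coreference allowed.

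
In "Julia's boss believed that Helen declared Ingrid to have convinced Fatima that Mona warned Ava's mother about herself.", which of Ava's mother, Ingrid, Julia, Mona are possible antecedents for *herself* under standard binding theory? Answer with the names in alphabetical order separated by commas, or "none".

Ava's mother, Mona

*herself* is a reflexive; Principle A requires it to be bound within its binding domain — the clause headed by 'warned'.
— Ava's mother: object of the clause headed by 'warned'; c-commands the reflexive within its binding domain — allowed (Principle A).
— Ingrid: subject of the clause headed by 'convinced'; c-commands the reflexive but lies outside its binding domain — cannot bind it (Principle A).
— Julia: possessor inside the subject DP of the matrix clause; does not c-command the reflexive — cannot bind it (Principle A).
— Mona: subject of the clause headed by 'warned'; c-commands the reflexive within its binding domain — allowed (Principle A).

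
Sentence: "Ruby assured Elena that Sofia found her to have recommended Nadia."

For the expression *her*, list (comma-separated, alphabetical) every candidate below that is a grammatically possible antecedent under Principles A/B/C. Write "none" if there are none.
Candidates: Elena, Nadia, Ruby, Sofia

*her* is a pronoun; Principle B requires it to be free in its binding domain — the clause headed by 'found'.
— Elena: object of the matrix clause; c-commands the pronoun but lies outside its binding domain — allowed.
— Nadia: object of the clause headed by 'recommended'; is c-commanded by the pronoun; coreference would bind this R-expression — blocked (Principle C).
— Ruby: subject of the matrix clause; c-commands the pronoun but lies outside its binding domain — allowed.
— Sofia: subject of the clause headed by 'found'; c-commands the pronoun within its binding domain — blocked (Principle B).

Elena, Ruby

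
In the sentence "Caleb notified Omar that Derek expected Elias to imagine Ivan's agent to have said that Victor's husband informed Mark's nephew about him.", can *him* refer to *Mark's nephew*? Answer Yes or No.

*him* is a pronoun; Principle B requires it to be free in its binding domain — the clause headed by 'informed'.
— Mark's nephew: object of the clause headed by 'informed'; c-commands the pronoun within its binding domain — blocked (Principle B).

No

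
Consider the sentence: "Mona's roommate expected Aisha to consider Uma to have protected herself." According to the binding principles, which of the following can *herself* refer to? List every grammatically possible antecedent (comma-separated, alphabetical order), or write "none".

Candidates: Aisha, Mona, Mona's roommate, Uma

*herself* is a reflexive; Principle A requires it to be bound within its binding domain — the clause headed by 'protected'.
— Aisha: subject of the clause headed by 'consider'; c-commands the reflexive but lies outside its binding domain — cannot bind it (Principle A).
— Mona: possessor inside the subject DP of the matrix clause; does not c-command the reflexive — cannot bind it (Principle A).
— Mona's roommate: subject of the matrix clause; c-commands the reflexive but lies outside its binding domain — cannot bind it (Principle A).
— Uma: subject of the clause headed by 'protected'; c-commands the reflexive within its binding domain — allowed (Principle A).

Uma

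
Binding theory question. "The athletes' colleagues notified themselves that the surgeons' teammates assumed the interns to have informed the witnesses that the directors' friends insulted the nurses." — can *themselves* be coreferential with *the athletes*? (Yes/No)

*themselves* is a reflexive; Principle A requires it to be bound within its binding domain — the matrix clause.
— the athletes: possessor inside the subject DP of the matrix clause; does not c-command the reflexive — cannot bind it (Principle A).

No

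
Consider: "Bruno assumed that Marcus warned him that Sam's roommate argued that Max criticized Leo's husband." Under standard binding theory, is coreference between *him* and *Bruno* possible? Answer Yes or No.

Yes

*Bruno* is an R-expression; Principle C requires it to be free (not bound by any c-commanding expression).
— him: object of the clause headed by 'warned'; the pronoun does not c-command the R-expression — coreference allowed.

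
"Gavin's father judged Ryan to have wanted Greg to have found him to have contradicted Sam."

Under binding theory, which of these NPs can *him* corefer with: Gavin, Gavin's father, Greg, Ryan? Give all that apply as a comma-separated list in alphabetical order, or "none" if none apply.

Gavin, Gavin's father, Ryan

*him* is a pronoun; Principle B requires it to be free in its binding domain — the clause headed by 'found'.
— Gavin: possessor inside the subject DP of the matrix clause; does not c-command the pronoun — Principle B does not apply; allowed.
— Gavin's father: subject of the matrix clause; c-commands the pronoun but lies outside its binding domain — allowed.
— Greg: subject of the clause headed by 'found'; c-commands the pronoun within its binding domain — blocked (Principle B).
— Ryan: subject of the clause headed by 'wanted'; c-commands the pronoun but lies outside its binding domain — allowed.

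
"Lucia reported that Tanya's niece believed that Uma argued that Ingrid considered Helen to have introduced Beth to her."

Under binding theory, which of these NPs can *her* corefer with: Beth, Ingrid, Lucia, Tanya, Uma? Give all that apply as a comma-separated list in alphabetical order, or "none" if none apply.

Ingrid, Lucia, Tanya, Uma

*her* is a pronoun; Principle B requires it to be free in its binding domain — the clause headed by 'introduced'.
— Beth: object of the clause headed by 'introduced'; c-commands the pronoun within its binding domain — blocked (Principle B).
— Ingrid: subject of the clause headed by 'considered'; c-commands the pronoun but lies outside its binding domain — allowed.
— Lucia: subject of the matrix clause; c-commands the pronoun but lies outside its binding domain — allowed.
— Tanya: possessor inside the subject DP of the clause headed by 'believed'; does not c-command the pronoun — Principle B does not apply; allowed.
— Uma: subject of the clause headed by 'argued'; c-commands the pronoun but lies outside its binding domain — allowed.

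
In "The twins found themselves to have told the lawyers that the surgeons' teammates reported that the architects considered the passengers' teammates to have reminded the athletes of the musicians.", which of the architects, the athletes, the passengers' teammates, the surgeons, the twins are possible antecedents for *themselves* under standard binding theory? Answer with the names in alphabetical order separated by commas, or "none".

the twins

*themselves* is a reflexive; Principle A requires it to be bound within its binding domain — the matrix clause.
— the architects: subject of the clause headed by 'considered'; does not c-command the reflexive — cannot bind it (Principle A).
— the athletes: object of the clause headed by 'reminded'; does not c-command the reflexive — cannot bind it (Principle A).
— the passengers' teammates: subject of the clause headed by 'reminded'; does not c-command the reflexive — cannot bind it (Principle A).
— the surgeons: possessor inside the subject DP of the clause headed by 'reported'; does not c-command the reflexive — cannot bind it (Principle A).
— the twins: subject of the matrix clause; c-commands the reflexive within its binding domain — allowed (Principle A).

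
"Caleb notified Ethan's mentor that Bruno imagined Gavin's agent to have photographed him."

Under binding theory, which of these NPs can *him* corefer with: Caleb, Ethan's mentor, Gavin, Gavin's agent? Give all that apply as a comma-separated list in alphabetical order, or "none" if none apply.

Caleb, Ethan's mentor, Gavin

*him* is a pronoun; Principle B requires it to be free in its binding domain — the clause headed by 'photographed'.
— Caleb: subject of the matrix clause; c-commands the pronoun but lies outside its binding domain — allowed.
— Ethan's mentor: object of the matrix clause; c-commands the pronoun but lies outside its binding domain — allowed.
— Gavin: possessor inside the subject DP of the clause headed by 'photographed'; does not c-command the pronoun — Principle B does not apply; allowed.
— Gavin's agent: subject of the clause headed by 'photographed'; c-commands the pronoun within its binding domain — blocked (Principle B).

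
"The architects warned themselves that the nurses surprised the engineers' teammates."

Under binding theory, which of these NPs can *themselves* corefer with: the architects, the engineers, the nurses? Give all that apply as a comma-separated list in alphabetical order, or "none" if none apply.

the architects

*themselves* is a reflexive; Principle A requires it to be bound within its binding domain — the matrix clause.
— the architects: subject of the matrix clause; c-commands the reflexive within its binding domain — allowed (Principle A).
— the engineers: possessor inside the object DP of the clause headed by 'surprised'; does not c-command the reflexive — cannot bind it (Principle A).
— the nurses: subject of the clause headed by 'surprised'; does not c-command the reflexive — cannot bind it (Principle A).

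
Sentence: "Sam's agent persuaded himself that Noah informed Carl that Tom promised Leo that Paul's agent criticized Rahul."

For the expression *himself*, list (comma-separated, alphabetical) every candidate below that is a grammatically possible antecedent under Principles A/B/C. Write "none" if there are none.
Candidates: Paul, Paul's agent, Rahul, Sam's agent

*himself* is a reflexive; Principle A requires it to be bound within its binding domain — the matrix clause.
— Paul: possessor inside the subject DP of the clause headed by 'criticized'; does not c-command the reflexive — cannot bind it (Principle A).
— Paul's agent: subject of the clause headed by 'criticized'; does not c-command the reflexive — cannot bind it (Principle A).
— Rahul: object of the clause headed by 'criticized'; does not c-command the reflexive — cannot bind it (Principle A).
— Sam's agent: subject of the matrix clause; c-commands the reflexive within its binding domain — allowed (Principle A).

Sam's agent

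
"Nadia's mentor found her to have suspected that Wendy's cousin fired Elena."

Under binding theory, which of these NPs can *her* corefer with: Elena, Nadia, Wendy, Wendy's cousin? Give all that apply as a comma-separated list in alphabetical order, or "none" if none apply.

*her* is a pronoun; Principle B requires it to be free in its binding domain — the matrix clause.
— Elena: object of the clause headed by 'fired'; is c-commanded by the pronoun; coreference would bind this R-expression — blocked (Principle C).
— Nadia: possessor inside the subject DP of the matrix clause; does not c-command the pronoun — Principle B does not apply; allowed.
— Wendy: possessor inside the subject DP of the clause headed by 'fired'; is c-commanded by the pronoun; coreference would bind this R-expression — blocked (Principle C).
— Wendy's cousin: subject of the clause headed by 'fired'; is c-commanded by the pronoun; coreference would bind this R-expression — blocked (Principle C).

Nadia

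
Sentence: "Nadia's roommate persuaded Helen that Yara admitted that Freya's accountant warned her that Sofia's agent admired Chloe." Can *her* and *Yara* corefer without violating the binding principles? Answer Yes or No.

*Yara* is an R-expression; Principle C requires it to be free (not bound by any c-commanding expression).
— her: object of the clause headed by 'warned'; the pronoun does not c-command the R-expression — coreference allowed.

Yes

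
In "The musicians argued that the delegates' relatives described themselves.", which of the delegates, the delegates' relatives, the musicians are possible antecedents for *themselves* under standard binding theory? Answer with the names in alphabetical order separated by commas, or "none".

the delegates' relatives

*themselves* is a reflexive; Principle A requires it to be bound within its binding domain — the clause headed by 'described'.
— the delegates: possessor inside the subject DP of the clause headed by 'described'; does not c-command the reflexive — cannot bind it (Principle A).
— the delegates' relatives: subject of the clause headed by 'described'; c-commands the reflexive within its binding domain — allowed (Principle A).
— the musicians: subject of the matrix clause; c-commands the reflexive but lies outside its binding domain — cannot bind it (Principle A).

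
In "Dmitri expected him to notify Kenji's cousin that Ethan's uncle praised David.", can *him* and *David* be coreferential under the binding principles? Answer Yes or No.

*David* is an R-expression; Principle C requires it to be free (not bound by any c-commanding expression).
— him: subject of the clause headed by 'notify'; the pronoun c-commands the R-expression — coreference blocked (Principle C).

No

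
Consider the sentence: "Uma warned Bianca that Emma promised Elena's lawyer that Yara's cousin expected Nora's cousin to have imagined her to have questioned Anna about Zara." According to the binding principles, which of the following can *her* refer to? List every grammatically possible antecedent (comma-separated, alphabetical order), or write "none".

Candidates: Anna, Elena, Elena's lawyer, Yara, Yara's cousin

*her* is a pronoun; Principle B requires it to be free in its binding domain — the clause headed by 'imagined'.
— Anna: object of the clause headed by 'questioned'; is c-commanded by the pronoun; coreference would bind this R-expression — blocked (Principle C).
— Elena: possessor inside the object DP of the clause headed by 'promised'; does not c-command the pronoun — Principle B does not apply; allowed.
— Elena's lawyer: object of the clause headed by 'promised'; c-commands the pronoun but lies outside its binding domain — allowed.
— Yara: possessor inside the subject DP of the clause headed by 'expected'; does not c-command the pronoun — Principle B does not apply; allowed.
— Yara's cousin: subject of the clause headed by 'expected'; c-commands the pronoun but lies outside its binding domain — allowed.

Elena, Elena's lawyer, Yara, Yara's cousin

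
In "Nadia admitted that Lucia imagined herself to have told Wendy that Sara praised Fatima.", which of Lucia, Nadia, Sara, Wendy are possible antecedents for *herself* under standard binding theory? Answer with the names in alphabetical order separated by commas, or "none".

*herself* is a reflexive; Principle A requires it to be bound within its binding domain — the clause headed by 'imagined'.
— Lucia: subject of the clause headed by 'imagined'; c-commands the reflexive within its binding domain — allowed (Principle A).
— Nadia: subject of the matrix clause; c-commands the reflexive but lies outside its binding domain — cannot bind it (Principle A).
— Sara: subject of the clause headed by 'praised'; does not c-command the reflexive — cannot bind it (Principle A).
— Wendy: object of the clause headed by 'told'; does not c-command the reflexive — cannot bind it (Principle A).

Lucia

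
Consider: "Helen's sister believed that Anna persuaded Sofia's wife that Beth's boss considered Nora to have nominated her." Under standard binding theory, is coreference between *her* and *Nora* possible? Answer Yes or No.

No

*Nora* is an R-expression; Principle C requires it to be free (not bound by any c-commanding expression).
— her: object of the clause headed by 'nominated'; the R-expression locally c-commands the pronoun — coreference blocked (Principle B on the pronoun).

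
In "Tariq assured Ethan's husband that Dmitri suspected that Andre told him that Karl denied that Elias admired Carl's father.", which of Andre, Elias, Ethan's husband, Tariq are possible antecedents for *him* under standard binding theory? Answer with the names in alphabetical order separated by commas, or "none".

Ethan's husband, Tariq

*him* is a pronoun; Principle B requires it to be free in its binding domain — the clause headed by 'told'.
— Andre: subject of the clause headed by 'told'; c-commands the pronoun within its binding domain — blocked (Principle B).
— Elias: subject of the clause headed by 'admired'; is c-commanded by the pronoun; coreference would bind this R-expression — blocked (Principle C).
— Ethan's husband: object of the matrix clause; c-commands the pronoun but lies outside its binding domain — allowed.
— Tariq: subject of the matrix clause; c-commands the pronoun but lies outside its binding domain — allowed.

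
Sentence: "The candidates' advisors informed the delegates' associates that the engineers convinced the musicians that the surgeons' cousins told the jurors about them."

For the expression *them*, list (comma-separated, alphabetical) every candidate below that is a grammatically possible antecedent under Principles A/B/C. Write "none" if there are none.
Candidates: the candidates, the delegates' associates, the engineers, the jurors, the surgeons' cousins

*them* is a pronoun; Principle B requires it to be free in its binding domain — the clause headed by 'told'.
— the candidates: possessor inside the subject DP of the matrix clause; does not c-command the pronoun — Principle B does not apply; allowed.
— the delegates' associates: object of the matrix clause; c-commands the pronoun but lies outside its binding domain — allowed.
— the engineers: subject of the clause headed by 'convinced'; c-commands the pronoun but lies outside its binding domain — allowed.
— the jurors: object of the clause headed by 'told'; c-commands the pronoun within its binding domain — blocked (Principle B).
— the surgeons' cousins: subject of the clause headed by 'told'; c-commands the pronoun within its binding domain — blocked (Principle B).

the candidates, the delegates' associates, the engineers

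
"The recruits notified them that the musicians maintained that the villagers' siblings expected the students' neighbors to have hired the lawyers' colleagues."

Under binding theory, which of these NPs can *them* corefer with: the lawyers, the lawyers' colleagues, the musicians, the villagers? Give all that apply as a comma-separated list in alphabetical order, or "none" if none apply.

*them* is a pronoun; Principle B requires it to be free in its binding domain — the matrix clause.
— the lawyers: possessor inside the object DP of the clause headed by 'hired'; is c-commanded by the pronoun; coreference would bind this R-expression — blocked (Principle C).
— the lawyers' colleagues: object of the clause headed by 'hired'; is c-commanded by the pronoun; coreference would bind this R-expression — blocked (Principle C).
— the musicians: subject of the clause headed by 'maintained'; is c-commanded by the pronoun; coreference would bind this R-expression — blocked (Principle C).
— the villagers: possessor inside the subject DP of the clause headed by 'expected'; is c-commanded by the pronoun; coreference would bind this R-expression — blocked (Principle C).

none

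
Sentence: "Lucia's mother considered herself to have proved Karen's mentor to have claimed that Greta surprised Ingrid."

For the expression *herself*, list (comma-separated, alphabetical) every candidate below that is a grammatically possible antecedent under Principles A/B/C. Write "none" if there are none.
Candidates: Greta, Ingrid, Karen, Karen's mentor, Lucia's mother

Lucia's mother

*herself* is a reflexive; Principle A requires it to be bound within its binding domain — the matrix clause.
— Greta: subject of the clause headed by 'surprised'; does not c-command the reflexive — cannot bind it (Principle A).
— Ingrid: object of the clause headed by 'surprised'; does not c-command the reflexive — cannot bind it (Principle A).
— Karen: possessor inside the subject DP of the clause headed by 'claimed'; does not c-command the reflexive — cannot bind it (Principle A).
— Karen's mentor: subject of the clause headed by 'claimed'; does not c-command the reflexive — cannot bind it (Principle A).
— Lucia's mother: subject of the matrix clause; c-commands the reflexive within its binding domain — allowed (Principle A).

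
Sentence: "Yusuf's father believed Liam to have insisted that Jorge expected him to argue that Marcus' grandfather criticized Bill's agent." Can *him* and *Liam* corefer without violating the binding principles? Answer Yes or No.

Yes

*Liam* is an R-expression; Principle C requires it to be free (not bound by any c-commanding expression).
— him: subject of the clause headed by 'argue'; the pronoun does not c-command the R-expression — coreference allowed.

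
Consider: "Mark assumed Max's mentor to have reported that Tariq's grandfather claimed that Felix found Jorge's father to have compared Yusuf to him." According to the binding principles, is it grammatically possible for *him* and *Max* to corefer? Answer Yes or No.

Yes

*him* is a pronoun; Principle B requires it to be free in its binding domain — the clause headed by 'compared'.
— Max: possessor inside the subject DP of the clause headed by 'reported'; does not c-command the pronoun — Principle B does not apply; allowed.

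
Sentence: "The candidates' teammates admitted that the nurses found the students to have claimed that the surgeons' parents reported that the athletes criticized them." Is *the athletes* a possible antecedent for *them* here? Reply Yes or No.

*them* is a pronoun; Principle B requires it to be free in its binding domain — the clause headed by 'criticized'.
— the athletes: subject of the clause headed by 'criticized'; c-commands the pronoun within its binding domain — blocked (Principle B).

No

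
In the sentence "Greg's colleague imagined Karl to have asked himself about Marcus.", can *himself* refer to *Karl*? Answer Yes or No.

*himself* is a reflexive; Principle A requires it to be bound within its binding domain — the clause headed by 'asked'.
— Karl: subject of the clause headed by 'asked'; c-commands the reflexive within its binding domain — allowed (Principle A).

Yes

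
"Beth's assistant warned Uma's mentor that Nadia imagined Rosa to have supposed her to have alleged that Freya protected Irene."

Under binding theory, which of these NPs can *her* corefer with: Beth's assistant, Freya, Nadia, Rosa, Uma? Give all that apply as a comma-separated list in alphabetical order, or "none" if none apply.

Beth's assistant, Nadia, Uma

*her* is a pronoun; Principle B requires it to be free in its binding domain — the clause headed by 'supposed'.
— Beth's assistant: subject of the matrix clause; c-commands the pronoun but lies outside its binding domain — allowed.
— Freya: subject of the clause headed by 'protected'; is c-commanded by the pronoun; coreference would bind this R-expression — blocked (Principle C).
— Nadia: subject of the clause headed by 'imagined'; c-commands the pronoun but lies outside its binding domain — allowed.
— Rosa: subject of the clause headed by 'supposed'; c-commands the pronoun within its binding domain — blocked (Principle B).
— Uma: possessor inside the object DP of the matrix clause; does not c-command the pronoun — Principle B does not apply; allowed.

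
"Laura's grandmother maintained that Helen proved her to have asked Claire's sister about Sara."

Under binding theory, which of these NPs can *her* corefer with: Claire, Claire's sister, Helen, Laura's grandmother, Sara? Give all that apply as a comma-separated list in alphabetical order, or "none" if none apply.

*her* is a pronoun; Principle B requires it to be free in its binding domain — the clause headed by 'proved'.
— Claire: possessor inside the object DP of the clause headed by 'asked'; is c-commanded by the pronoun; coreference would bind this R-expression — blocked (Principle C).
— Claire's sister: object of the clause headed by 'asked'; is c-commanded by the pronoun; coreference would bind this R-expression — blocked (Principle C).
— Helen: subject of the clause headed by 'proved'; c-commands the pronoun within its binding domain — blocked (Principle B).
— Laura's grandmother: subject of the matrix clause; c-commands the pronoun but lies outside its binding domain — allowed.
— Sara: second object of the clause headed by 'asked'; is c-commanded by the pronoun; coreference would bind this R-expression — blocked (Principle C).

Laura's grandmother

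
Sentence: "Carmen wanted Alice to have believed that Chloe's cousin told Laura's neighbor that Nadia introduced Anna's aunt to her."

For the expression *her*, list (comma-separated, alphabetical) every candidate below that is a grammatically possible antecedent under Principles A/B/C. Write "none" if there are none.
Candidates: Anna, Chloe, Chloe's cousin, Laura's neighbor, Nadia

*her* is a pronoun; Principle B requires it to be free in its binding domain — the clause headed by 'introduced'.
— Anna: possessor inside the object DP of the clause headed by 'introduced'; does not c-command the pronoun — Principle B does not apply; allowed.
— Chloe: possessor inside the subject DP of the clause headed by 'told'; does not c-command the pronoun — Principle B does not apply; allowed.
— Chloe's cousin: subject of the clause headed by 'told'; c-commands the pronoun but lies outside its binding domain — allowed.
— Laura's neighbor: object of the clause headed by 'told'; c-commands the pronoun but lies outside its binding domain — allowed.
— Nadia: subject of the clause headed by 'introduced'; c-commands the pronoun within its binding domain — blocked (Principle B).

Anna, Chloe, Chloe's cousin, Laura's neighbor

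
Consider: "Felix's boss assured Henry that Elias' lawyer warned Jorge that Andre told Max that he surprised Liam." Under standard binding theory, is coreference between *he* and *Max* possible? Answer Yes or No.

*Max* is an R-expression; Principle C requires it to be free (not bound by any c-commanding expression).
— he: subject of the clause headed by 'surprised'; the pronoun does not c-command the R-expression — coreference allowed.

Yes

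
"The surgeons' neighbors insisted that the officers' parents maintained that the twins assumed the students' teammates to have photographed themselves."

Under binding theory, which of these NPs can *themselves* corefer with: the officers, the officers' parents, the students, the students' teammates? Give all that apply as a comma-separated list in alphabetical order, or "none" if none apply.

the students' teammates

*themselves* is a reflexive; Principle A requires it to be bound within its binding domain — the clause headed by 'photographed'.
— the officers: possessor inside the subject DP of the clause headed by 'maintained'; does not c-command the reflexive — cannot bind it (Principle A).
— the officers' parents: subject of the clause headed by 'maintained'; c-commands the reflexive but lies outside its binding domain — cannot bind it (Principle A).
— the students: possessor inside the subject DP of the clause headed by 'photographed'; does not c-command the reflexive — cannot bind it (Principle A).
— the students' teammates: subject of the clause headed by 'photographed'; c-commands the reflexive within its binding domain — allowed (Principle A).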